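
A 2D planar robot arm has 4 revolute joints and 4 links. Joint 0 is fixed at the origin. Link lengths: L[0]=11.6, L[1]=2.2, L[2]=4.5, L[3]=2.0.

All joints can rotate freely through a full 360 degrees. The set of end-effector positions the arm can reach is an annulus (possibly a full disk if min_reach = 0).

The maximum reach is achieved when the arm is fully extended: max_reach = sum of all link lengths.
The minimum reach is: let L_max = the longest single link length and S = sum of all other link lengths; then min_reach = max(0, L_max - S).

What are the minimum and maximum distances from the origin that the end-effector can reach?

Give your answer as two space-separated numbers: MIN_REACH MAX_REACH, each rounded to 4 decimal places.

Link lengths: [11.6, 2.2, 4.5, 2.0]
max_reach = 11.6 + 2.2 + 4.5 + 2 = 20.3
L_max = max([11.6, 2.2, 4.5, 2.0]) = 11.6
S (sum of others) = 20.3 - 11.6 = 8.7
min_reach = max(0, 11.6 - 8.7) = max(0, 2.9) = 2.9

Answer: 2.9000 20.3000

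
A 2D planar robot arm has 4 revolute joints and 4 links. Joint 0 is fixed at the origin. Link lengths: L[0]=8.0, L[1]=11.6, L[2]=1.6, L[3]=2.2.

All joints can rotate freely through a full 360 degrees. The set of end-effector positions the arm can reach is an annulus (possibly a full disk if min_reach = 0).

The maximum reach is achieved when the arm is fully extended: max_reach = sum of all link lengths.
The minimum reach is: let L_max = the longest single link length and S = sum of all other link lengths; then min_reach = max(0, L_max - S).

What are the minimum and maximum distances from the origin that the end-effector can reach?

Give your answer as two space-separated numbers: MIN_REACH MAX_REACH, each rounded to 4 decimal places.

Answer: 0.0000 23.4000

Derivation:
Link lengths: [8.0, 11.6, 1.6, 2.2]
max_reach = 8 + 11.6 + 1.6 + 2.2 = 23.4
L_max = max([8.0, 11.6, 1.6, 2.2]) = 11.6
S (sum of others) = 23.4 - 11.6 = 11.8
min_reach = max(0, 11.6 - 11.8) = max(0, -0.2) = 0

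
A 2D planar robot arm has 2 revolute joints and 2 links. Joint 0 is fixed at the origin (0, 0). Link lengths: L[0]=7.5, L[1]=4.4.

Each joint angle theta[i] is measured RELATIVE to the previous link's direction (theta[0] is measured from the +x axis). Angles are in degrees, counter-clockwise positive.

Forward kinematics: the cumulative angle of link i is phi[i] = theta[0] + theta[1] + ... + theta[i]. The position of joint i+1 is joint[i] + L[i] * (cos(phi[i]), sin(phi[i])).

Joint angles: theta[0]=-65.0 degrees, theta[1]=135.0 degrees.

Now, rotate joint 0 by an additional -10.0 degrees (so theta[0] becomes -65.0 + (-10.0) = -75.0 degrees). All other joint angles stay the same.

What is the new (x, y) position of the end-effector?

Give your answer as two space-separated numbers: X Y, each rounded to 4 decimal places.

joint[0] = (0.0000, 0.0000)  (base)
link 0: phi[0] = -75 = -75 deg
  cos(-75 deg) = 0.2588, sin(-75 deg) = -0.9659
  joint[1] = (0.0000, 0.0000) + 7.5 * (0.2588, -0.9659) = (0.0000 + 1.9411, 0.0000 + -7.2444) = (1.9411, -7.2444)
link 1: phi[1] = -75 + 135 = 60 deg
  cos(60 deg) = 0.5000, sin(60 deg) = 0.8660
  joint[2] = (1.9411, -7.2444) + 4.4 * (0.5000, 0.8660) = (1.9411 + 2.2000, -7.2444 + 3.8105) = (4.1411, -3.4339)
End effector: (4.1411, -3.4339)

Answer: 4.1411 -3.4339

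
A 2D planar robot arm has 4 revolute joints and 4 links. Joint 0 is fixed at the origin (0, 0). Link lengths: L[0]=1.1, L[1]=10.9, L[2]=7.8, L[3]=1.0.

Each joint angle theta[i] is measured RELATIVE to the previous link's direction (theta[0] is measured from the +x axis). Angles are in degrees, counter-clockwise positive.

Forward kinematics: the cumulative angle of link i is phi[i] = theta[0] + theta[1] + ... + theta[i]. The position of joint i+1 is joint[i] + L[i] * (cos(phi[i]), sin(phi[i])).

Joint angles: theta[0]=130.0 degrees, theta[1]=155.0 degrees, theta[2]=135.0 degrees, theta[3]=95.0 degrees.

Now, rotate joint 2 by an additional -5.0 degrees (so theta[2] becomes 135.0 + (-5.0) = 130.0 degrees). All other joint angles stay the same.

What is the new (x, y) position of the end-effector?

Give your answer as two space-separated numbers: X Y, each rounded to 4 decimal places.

Answer: 5.7219 -2.7966

Derivation:
joint[0] = (0.0000, 0.0000)  (base)
link 0: phi[0] = 130 = 130 deg
  cos(130 deg) = -0.6428, sin(130 deg) = 0.7660
  joint[1] = (0.0000, 0.0000) + 1.1 * (-0.6428, 0.7660) = (0.0000 + -0.7071, 0.0000 + 0.8426) = (-0.7071, 0.8426)
link 1: phi[1] = 130 + 155 = 285 deg
  cos(285 deg) = 0.2588, sin(285 deg) = -0.9659
  joint[2] = (-0.7071, 0.8426) + 10.9 * (0.2588, -0.9659) = (-0.7071 + 2.8211, 0.8426 + -10.5286) = (2.1141, -9.6859)
link 2: phi[2] = 130 + 155 + 130 = 415 deg
  cos(415 deg) = 0.5736, sin(415 deg) = 0.8192
  joint[3] = (2.1141, -9.6859) + 7.8 * (0.5736, 0.8192) = (2.1141 + 4.4739, -9.6859 + 6.3894) = (6.5880, -3.2966)
link 3: phi[3] = 130 + 155 + 130 + 95 = 510 deg
  cos(510 deg) = -0.8660, sin(510 deg) = 0.5000
  joint[4] = (6.5880, -3.2966) + 1 * (-0.8660, 0.5000) = (6.5880 + -0.8660, -3.2966 + 0.5000) = (5.7219, -2.7966)
End effector: (5.7219, -2.7966)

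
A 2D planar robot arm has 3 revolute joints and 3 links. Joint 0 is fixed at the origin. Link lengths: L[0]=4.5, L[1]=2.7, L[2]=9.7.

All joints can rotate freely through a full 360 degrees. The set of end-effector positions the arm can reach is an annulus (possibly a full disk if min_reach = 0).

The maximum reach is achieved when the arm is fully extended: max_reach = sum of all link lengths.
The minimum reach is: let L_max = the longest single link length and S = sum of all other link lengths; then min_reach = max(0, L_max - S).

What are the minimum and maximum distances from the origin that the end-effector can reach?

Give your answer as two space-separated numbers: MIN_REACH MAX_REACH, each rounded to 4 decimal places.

Link lengths: [4.5, 2.7, 9.7]
max_reach = 4.5 + 2.7 + 9.7 = 16.9
L_max = max([4.5, 2.7, 9.7]) = 9.7
S (sum of others) = 16.9 - 9.7 = 7.2
min_reach = max(0, 9.7 - 7.2) = max(0, 2.5) = 2.5

Answer: 2.5000 16.9000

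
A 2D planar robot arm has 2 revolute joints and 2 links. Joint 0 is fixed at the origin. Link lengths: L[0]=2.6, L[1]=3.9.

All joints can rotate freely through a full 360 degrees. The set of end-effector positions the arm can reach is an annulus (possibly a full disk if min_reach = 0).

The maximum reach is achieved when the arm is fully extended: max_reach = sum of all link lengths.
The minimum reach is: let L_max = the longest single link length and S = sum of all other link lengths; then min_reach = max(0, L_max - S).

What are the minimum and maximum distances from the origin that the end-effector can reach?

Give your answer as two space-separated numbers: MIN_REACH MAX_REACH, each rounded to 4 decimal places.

Answer: 1.3000 6.5000

Derivation:
Link lengths: [2.6, 3.9]
max_reach = 2.6 + 3.9 = 6.5
L_max = max([2.6, 3.9]) = 3.9
S (sum of others) = 6.5 - 3.9 = 2.6
min_reach = max(0, 3.9 - 2.6) = max(0, 1.3) = 1.3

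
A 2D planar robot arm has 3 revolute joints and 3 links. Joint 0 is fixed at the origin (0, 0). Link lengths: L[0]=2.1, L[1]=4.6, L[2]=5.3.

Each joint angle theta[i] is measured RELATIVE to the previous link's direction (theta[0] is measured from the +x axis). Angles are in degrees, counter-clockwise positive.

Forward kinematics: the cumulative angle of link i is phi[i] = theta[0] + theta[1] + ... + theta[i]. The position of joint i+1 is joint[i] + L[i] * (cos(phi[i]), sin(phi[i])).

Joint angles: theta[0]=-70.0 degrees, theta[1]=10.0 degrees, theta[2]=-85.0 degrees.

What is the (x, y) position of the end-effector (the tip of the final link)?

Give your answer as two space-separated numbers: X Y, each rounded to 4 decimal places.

joint[0] = (0.0000, 0.0000)  (base)
link 0: phi[0] = -70 = -70 deg
  cos(-70 deg) = 0.3420, sin(-70 deg) = -0.9397
  joint[1] = (0.0000, 0.0000) + 2.1 * (0.3420, -0.9397) = (0.0000 + 0.7182, 0.0000 + -1.9734) = (0.7182, -1.9734)
link 1: phi[1] = -70 + 10 = -60 deg
  cos(-60 deg) = 0.5000, sin(-60 deg) = -0.8660
  joint[2] = (0.7182, -1.9734) + 4.6 * (0.5000, -0.8660) = (0.7182 + 2.3000, -1.9734 + -3.9837) = (3.0182, -5.9571)
link 2: phi[2] = -70 + 10 + -85 = -145 deg
  cos(-145 deg) = -0.8192, sin(-145 deg) = -0.5736
  joint[3] = (3.0182, -5.9571) + 5.3 * (-0.8192, -0.5736) = (3.0182 + -4.3415, -5.9571 + -3.0400) = (-1.3233, -8.9970)
End effector: (-1.3233, -8.9970)

Answer: -1.3233 -8.9970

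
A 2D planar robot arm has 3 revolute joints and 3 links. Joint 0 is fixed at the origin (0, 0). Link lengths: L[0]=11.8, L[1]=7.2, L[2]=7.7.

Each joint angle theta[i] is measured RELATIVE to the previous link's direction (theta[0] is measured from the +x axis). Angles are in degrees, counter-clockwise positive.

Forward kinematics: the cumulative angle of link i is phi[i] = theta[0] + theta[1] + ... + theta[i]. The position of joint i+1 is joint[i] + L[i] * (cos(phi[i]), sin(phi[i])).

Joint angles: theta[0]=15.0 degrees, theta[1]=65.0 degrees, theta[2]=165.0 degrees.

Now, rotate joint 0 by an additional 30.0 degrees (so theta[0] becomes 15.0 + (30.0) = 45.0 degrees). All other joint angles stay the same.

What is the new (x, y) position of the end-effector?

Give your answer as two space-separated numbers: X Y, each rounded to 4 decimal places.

joint[0] = (0.0000, 0.0000)  (base)
link 0: phi[0] = 45 = 45 deg
  cos(45 deg) = 0.7071, sin(45 deg) = 0.7071
  joint[1] = (0.0000, 0.0000) + 11.8 * (0.7071, 0.7071) = (0.0000 + 8.3439, 0.0000 + 8.3439) = (8.3439, 8.3439)
link 1: phi[1] = 45 + 65 = 110 deg
  cos(110 deg) = -0.3420, sin(110 deg) = 0.9397
  joint[2] = (8.3439, 8.3439) + 7.2 * (-0.3420, 0.9397) = (8.3439 + -2.4625, 8.3439 + 6.7658) = (5.8813, 15.1096)
link 2: phi[2] = 45 + 65 + 165 = 275 deg
  cos(275 deg) = 0.0872, sin(275 deg) = -0.9962
  joint[3] = (5.8813, 15.1096) + 7.7 * (0.0872, -0.9962) = (5.8813 + 0.6711, 15.1096 + -7.6707) = (6.5524, 7.4389)
End effector: (6.5524, 7.4389)

Answer: 6.5524 7.4389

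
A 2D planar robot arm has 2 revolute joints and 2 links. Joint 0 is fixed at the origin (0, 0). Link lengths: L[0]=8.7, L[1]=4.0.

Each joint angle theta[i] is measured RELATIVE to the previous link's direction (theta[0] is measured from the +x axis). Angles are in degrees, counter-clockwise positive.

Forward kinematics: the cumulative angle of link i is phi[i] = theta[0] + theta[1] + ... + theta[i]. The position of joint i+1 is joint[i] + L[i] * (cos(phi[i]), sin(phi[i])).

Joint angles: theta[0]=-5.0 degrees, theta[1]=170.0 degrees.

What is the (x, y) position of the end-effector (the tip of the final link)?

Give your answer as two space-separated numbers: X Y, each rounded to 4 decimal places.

Answer: 4.8032 0.2770

Derivation:
joint[0] = (0.0000, 0.0000)  (base)
link 0: phi[0] = -5 = -5 deg
  cos(-5 deg) = 0.9962, sin(-5 deg) = -0.0872
  joint[1] = (0.0000, 0.0000) + 8.7 * (0.9962, -0.0872) = (0.0000 + 8.6669, 0.0000 + -0.7583) = (8.6669, -0.7583)
link 1: phi[1] = -5 + 170 = 165 deg
  cos(165 deg) = -0.9659, sin(165 deg) = 0.2588
  joint[2] = (8.6669, -0.7583) + 4 * (-0.9659, 0.2588) = (8.6669 + -3.8637, -0.7583 + 1.0353) = (4.8032, 0.2770)
End effector: (4.8032, 0.2770)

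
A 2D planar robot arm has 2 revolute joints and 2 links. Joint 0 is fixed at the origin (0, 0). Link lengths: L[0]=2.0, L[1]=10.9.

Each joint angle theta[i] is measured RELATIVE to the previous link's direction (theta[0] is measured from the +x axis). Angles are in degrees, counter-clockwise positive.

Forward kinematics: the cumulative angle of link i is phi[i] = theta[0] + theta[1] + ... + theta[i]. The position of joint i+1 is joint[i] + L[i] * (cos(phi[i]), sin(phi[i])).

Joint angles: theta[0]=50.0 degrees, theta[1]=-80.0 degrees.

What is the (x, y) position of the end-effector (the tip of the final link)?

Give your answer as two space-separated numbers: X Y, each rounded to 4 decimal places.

Answer: 10.7253 -3.9179

Derivation:
joint[0] = (0.0000, 0.0000)  (base)
link 0: phi[0] = 50 = 50 deg
  cos(50 deg) = 0.6428, sin(50 deg) = 0.7660
  joint[1] = (0.0000, 0.0000) + 2 * (0.6428, 0.7660) = (0.0000 + 1.2856, 0.0000 + 1.5321) = (1.2856, 1.5321)
link 1: phi[1] = 50 + -80 = -30 deg
  cos(-30 deg) = 0.8660, sin(-30 deg) = -0.5000
  joint[2] = (1.2856, 1.5321) + 10.9 * (0.8660, -0.5000) = (1.2856 + 9.4397, 1.5321 + -5.4500) = (10.7253, -3.9179)
End effector: (10.7253, -3.9179)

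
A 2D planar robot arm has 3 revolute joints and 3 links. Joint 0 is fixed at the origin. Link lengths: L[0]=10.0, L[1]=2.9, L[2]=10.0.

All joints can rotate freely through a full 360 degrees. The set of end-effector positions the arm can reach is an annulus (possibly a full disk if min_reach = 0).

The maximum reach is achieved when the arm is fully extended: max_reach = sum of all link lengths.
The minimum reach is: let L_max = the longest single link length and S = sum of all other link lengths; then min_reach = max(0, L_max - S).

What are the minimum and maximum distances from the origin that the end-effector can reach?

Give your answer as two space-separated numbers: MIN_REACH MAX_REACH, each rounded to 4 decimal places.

Link lengths: [10.0, 2.9, 10.0]
max_reach = 10 + 2.9 + 10 = 22.9
L_max = max([10.0, 2.9, 10.0]) = 10
S (sum of others) = 22.9 - 10 = 12.9
min_reach = max(0, 10 - 12.9) = max(0, -2.9) = 0

Answer: 0.0000 22.9000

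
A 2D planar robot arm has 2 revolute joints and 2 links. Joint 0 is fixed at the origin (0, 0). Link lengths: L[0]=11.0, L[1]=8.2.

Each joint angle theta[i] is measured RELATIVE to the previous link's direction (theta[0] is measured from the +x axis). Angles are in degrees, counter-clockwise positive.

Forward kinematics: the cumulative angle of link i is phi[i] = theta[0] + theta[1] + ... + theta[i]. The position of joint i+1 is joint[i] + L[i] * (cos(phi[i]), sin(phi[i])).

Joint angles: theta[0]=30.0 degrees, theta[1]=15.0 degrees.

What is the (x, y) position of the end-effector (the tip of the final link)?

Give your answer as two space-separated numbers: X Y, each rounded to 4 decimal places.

Answer: 15.3246 11.2983

Derivation:
joint[0] = (0.0000, 0.0000)  (base)
link 0: phi[0] = 30 = 30 deg
  cos(30 deg) = 0.8660, sin(30 deg) = 0.5000
  joint[1] = (0.0000, 0.0000) + 11 * (0.8660, 0.5000) = (0.0000 + 9.5263, 0.0000 + 5.5000) = (9.5263, 5.5000)
link 1: phi[1] = 30 + 15 = 45 deg
  cos(45 deg) = 0.7071, sin(45 deg) = 0.7071
  joint[2] = (9.5263, 5.5000) + 8.2 * (0.7071, 0.7071) = (9.5263 + 5.7983, 5.5000 + 5.7983) = (15.3246, 11.2983)
End effector: (15.3246, 11.2983)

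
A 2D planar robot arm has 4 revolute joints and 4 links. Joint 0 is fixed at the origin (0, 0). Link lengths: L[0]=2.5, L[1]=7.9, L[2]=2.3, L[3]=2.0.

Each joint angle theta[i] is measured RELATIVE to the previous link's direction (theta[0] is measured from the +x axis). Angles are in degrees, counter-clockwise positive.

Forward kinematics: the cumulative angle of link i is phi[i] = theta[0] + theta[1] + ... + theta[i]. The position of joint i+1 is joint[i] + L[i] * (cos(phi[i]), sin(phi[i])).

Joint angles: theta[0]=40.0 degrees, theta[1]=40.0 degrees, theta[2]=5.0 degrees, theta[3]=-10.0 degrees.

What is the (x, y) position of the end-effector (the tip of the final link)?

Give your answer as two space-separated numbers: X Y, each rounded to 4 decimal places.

joint[0] = (0.0000, 0.0000)  (base)
link 0: phi[0] = 40 = 40 deg
  cos(40 deg) = 0.7660, sin(40 deg) = 0.6428
  joint[1] = (0.0000, 0.0000) + 2.5 * (0.7660, 0.6428) = (0.0000 + 1.9151, 0.0000 + 1.6070) = (1.9151, 1.6070)
link 1: phi[1] = 40 + 40 = 80 deg
  cos(80 deg) = 0.1736, sin(80 deg) = 0.9848
  joint[2] = (1.9151, 1.6070) + 7.9 * (0.1736, 0.9848) = (1.9151 + 1.3718, 1.6070 + 7.7800) = (3.2869, 9.3870)
link 2: phi[2] = 40 + 40 + 5 = 85 deg
  cos(85 deg) = 0.0872, sin(85 deg) = 0.9962
  joint[3] = (3.2869, 9.3870) + 2.3 * (0.0872, 0.9962) = (3.2869 + 0.2005, 9.3870 + 2.2912) = (3.4874, 11.6782)
link 3: phi[3] = 40 + 40 + 5 + -10 = 75 deg
  cos(75 deg) = 0.2588, sin(75 deg) = 0.9659
  joint[4] = (3.4874, 11.6782) + 2 * (0.2588, 0.9659) = (3.4874 + 0.5176, 11.6782 + 1.9319) = (4.0050, 13.6100)
End effector: (4.0050, 13.6100)

Answer: 4.0050 13.6100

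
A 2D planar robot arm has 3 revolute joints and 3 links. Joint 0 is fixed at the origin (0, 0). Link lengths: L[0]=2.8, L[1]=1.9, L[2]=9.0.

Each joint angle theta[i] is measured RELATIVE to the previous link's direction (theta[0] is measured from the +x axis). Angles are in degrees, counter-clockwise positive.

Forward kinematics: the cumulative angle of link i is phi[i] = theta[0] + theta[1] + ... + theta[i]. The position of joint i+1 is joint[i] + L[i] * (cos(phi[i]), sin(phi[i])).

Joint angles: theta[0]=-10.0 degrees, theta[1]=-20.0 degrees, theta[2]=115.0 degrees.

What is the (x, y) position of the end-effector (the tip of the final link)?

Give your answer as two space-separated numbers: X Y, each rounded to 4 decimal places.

Answer: 5.1873 7.5295

Derivation:
joint[0] = (0.0000, 0.0000)  (base)
link 0: phi[0] = -10 = -10 deg
  cos(-10 deg) = 0.9848, sin(-10 deg) = -0.1736
  joint[1] = (0.0000, 0.0000) + 2.8 * (0.9848, -0.1736) = (0.0000 + 2.7575, 0.0000 + -0.4862) = (2.7575, -0.4862)
link 1: phi[1] = -10 + -20 = -30 deg
  cos(-30 deg) = 0.8660, sin(-30 deg) = -0.5000
  joint[2] = (2.7575, -0.4862) + 1.9 * (0.8660, -0.5000) = (2.7575 + 1.6454, -0.4862 + -0.9500) = (4.4029, -1.4362)
link 2: phi[2] = -10 + -20 + 115 = 85 deg
  cos(85 deg) = 0.0872, sin(85 deg) = 0.9962
  joint[3] = (4.4029, -1.4362) + 9 * (0.0872, 0.9962) = (4.4029 + 0.7844, -1.4362 + 8.9658) = (5.1873, 7.5295)
End effector: (5.1873, 7.5295)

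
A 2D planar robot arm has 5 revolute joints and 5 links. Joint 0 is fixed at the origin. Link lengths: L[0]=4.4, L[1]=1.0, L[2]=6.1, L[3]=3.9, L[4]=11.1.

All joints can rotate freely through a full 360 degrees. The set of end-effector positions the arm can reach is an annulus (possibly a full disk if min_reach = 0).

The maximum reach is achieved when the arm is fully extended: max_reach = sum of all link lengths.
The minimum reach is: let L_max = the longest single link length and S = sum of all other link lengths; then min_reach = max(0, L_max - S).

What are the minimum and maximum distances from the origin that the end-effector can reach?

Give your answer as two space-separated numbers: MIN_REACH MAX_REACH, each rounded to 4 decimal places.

Link lengths: [4.4, 1.0, 6.1, 3.9, 11.1]
max_reach = 4.4 + 1 + 6.1 + 3.9 + 11.1 = 26.5
L_max = max([4.4, 1.0, 6.1, 3.9, 11.1]) = 11.1
S (sum of others) = 26.5 - 11.1 = 15.4
min_reach = max(0, 11.1 - 15.4) = max(0, -4.3) = 0

Answer: 0.0000 26.5000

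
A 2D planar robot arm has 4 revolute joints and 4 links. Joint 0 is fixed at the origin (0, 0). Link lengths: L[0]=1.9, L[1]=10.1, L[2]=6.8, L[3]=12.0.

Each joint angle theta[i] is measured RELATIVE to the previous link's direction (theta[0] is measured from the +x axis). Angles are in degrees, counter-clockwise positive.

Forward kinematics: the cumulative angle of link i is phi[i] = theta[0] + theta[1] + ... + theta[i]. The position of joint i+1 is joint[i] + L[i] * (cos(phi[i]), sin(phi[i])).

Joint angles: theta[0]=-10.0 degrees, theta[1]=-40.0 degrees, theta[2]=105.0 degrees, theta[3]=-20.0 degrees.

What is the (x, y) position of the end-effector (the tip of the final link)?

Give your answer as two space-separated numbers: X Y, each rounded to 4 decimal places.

Answer: 22.0934 4.3862

Derivation:
joint[0] = (0.0000, 0.0000)  (base)
link 0: phi[0] = -10 = -10 deg
  cos(-10 deg) = 0.9848, sin(-10 deg) = -0.1736
  joint[1] = (0.0000, 0.0000) + 1.9 * (0.9848, -0.1736) = (0.0000 + 1.8711, 0.0000 + -0.3299) = (1.8711, -0.3299)
link 1: phi[1] = -10 + -40 = -50 deg
  cos(-50 deg) = 0.6428, sin(-50 deg) = -0.7660
  joint[2] = (1.8711, -0.3299) + 10.1 * (0.6428, -0.7660) = (1.8711 + 6.4922, -0.3299 + -7.7370) = (8.3633, -8.0670)
link 2: phi[2] = -10 + -40 + 105 = 55 deg
  cos(55 deg) = 0.5736, sin(55 deg) = 0.8192
  joint[3] = (8.3633, -8.0670) + 6.8 * (0.5736, 0.8192) = (8.3633 + 3.9003, -8.0670 + 5.5702) = (12.2636, -2.4967)
link 3: phi[3] = -10 + -40 + 105 + -20 = 35 deg
  cos(35 deg) = 0.8192, sin(35 deg) = 0.5736
  joint[4] = (12.2636, -2.4967) + 12 * (0.8192, 0.5736) = (12.2636 + 9.8298, -2.4967 + 6.8829) = (22.0934, 4.3862)
End effector: (22.0934, 4.3862)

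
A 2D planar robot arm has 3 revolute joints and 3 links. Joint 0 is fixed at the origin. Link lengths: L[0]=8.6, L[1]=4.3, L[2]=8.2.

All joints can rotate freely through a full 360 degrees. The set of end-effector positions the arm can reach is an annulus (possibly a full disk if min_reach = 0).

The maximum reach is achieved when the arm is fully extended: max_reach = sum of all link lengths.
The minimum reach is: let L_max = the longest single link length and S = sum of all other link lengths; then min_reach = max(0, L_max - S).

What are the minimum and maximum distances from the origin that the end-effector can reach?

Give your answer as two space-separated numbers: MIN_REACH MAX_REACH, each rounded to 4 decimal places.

Link lengths: [8.6, 4.3, 8.2]
max_reach = 8.6 + 4.3 + 8.2 = 21.1
L_max = max([8.6, 4.3, 8.2]) = 8.6
S (sum of others) = 21.1 - 8.6 = 12.5
min_reach = max(0, 8.6 - 12.5) = max(0, -3.9) = 0

Answer: 0.0000 21.1000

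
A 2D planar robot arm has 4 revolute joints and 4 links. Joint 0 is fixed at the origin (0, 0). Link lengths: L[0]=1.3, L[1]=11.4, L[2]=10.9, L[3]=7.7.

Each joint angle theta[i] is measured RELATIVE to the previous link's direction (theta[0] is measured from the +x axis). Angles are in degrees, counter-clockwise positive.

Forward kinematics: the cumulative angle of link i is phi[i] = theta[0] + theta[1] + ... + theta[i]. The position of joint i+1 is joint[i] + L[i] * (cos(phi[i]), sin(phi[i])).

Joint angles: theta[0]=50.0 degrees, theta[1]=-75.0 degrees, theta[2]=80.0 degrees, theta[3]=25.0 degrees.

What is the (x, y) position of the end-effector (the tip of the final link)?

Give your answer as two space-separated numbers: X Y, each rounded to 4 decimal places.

Answer: 18.7566 12.6898

Derivation:
joint[0] = (0.0000, 0.0000)  (base)
link 0: phi[0] = 50 = 50 deg
  cos(50 deg) = 0.6428, sin(50 deg) = 0.7660
  joint[1] = (0.0000, 0.0000) + 1.3 * (0.6428, 0.7660) = (0.0000 + 0.8356, 0.0000 + 0.9959) = (0.8356, 0.9959)
link 1: phi[1] = 50 + -75 = -25 deg
  cos(-25 deg) = 0.9063, sin(-25 deg) = -0.4226
  joint[2] = (0.8356, 0.9959) + 11.4 * (0.9063, -0.4226) = (0.8356 + 10.3319, 0.9959 + -4.8178) = (11.1675, -3.8220)
link 2: phi[2] = 50 + -75 + 80 = 55 deg
  cos(55 deg) = 0.5736, sin(55 deg) = 0.8192
  joint[3] = (11.1675, -3.8220) + 10.9 * (0.5736, 0.8192) = (11.1675 + 6.2520, -3.8220 + 8.9288) = (17.4195, 5.1068)
link 3: phi[3] = 50 + -75 + 80 + 25 = 80 deg
  cos(80 deg) = 0.1736, sin(80 deg) = 0.9848
  joint[4] = (17.4195, 5.1068) + 7.7 * (0.1736, 0.9848) = (17.4195 + 1.3371, 5.1068 + 7.5830) = (18.7566, 12.6898)
End effector: (18.7566, 12.6898)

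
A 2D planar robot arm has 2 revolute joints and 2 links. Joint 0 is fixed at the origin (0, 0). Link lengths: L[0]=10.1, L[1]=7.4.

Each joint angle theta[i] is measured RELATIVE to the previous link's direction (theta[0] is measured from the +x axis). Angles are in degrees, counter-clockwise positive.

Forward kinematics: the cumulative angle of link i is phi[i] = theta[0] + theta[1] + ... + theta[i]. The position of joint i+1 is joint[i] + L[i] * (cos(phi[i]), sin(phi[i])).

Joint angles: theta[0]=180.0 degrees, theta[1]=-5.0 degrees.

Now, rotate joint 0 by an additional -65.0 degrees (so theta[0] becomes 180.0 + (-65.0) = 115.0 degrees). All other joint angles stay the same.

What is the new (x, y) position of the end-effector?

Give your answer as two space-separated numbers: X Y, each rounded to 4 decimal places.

Answer: -6.7994 16.1074

Derivation:
joint[0] = (0.0000, 0.0000)  (base)
link 0: phi[0] = 115 = 115 deg
  cos(115 deg) = -0.4226, sin(115 deg) = 0.9063
  joint[1] = (0.0000, 0.0000) + 10.1 * (-0.4226, 0.9063) = (0.0000 + -4.2684, 0.0000 + 9.1537) = (-4.2684, 9.1537)
link 1: phi[1] = 115 + -5 = 110 deg
  cos(110 deg) = -0.3420, sin(110 deg) = 0.9397
  joint[2] = (-4.2684, 9.1537) + 7.4 * (-0.3420, 0.9397) = (-4.2684 + -2.5309, 9.1537 + 6.9537) = (-6.7994, 16.1074)
End effector: (-6.7994, 16.1074)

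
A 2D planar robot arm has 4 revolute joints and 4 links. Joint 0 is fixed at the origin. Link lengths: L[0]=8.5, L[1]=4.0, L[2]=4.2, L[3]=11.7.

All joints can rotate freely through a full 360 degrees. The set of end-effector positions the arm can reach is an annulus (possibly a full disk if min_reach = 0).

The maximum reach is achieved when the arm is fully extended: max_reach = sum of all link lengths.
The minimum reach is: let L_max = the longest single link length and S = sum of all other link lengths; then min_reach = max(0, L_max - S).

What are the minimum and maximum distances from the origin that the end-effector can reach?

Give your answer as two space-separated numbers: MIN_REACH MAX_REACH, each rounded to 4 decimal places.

Answer: 0.0000 28.4000

Derivation:
Link lengths: [8.5, 4.0, 4.2, 11.7]
max_reach = 8.5 + 4 + 4.2 + 11.7 = 28.4
L_max = max([8.5, 4.0, 4.2, 11.7]) = 11.7
S (sum of others) = 28.4 - 11.7 = 16.7
min_reach = max(0, 11.7 - 16.7) = max(0, -5) = 0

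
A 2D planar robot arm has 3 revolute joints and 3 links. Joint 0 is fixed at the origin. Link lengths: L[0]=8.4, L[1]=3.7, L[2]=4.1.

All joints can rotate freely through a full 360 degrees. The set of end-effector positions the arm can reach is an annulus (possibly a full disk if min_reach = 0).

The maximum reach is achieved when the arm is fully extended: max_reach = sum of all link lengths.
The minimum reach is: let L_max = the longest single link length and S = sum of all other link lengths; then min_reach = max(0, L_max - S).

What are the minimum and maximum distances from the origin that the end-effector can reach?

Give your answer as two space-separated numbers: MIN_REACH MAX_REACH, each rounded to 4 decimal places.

Answer: 0.6000 16.2000

Derivation:
Link lengths: [8.4, 3.7, 4.1]
max_reach = 8.4 + 3.7 + 4.1 = 16.2
L_max = max([8.4, 3.7, 4.1]) = 8.4
S (sum of others) = 16.2 - 8.4 = 7.8
min_reach = max(0, 8.4 - 7.8) = max(0, 0.6) = 0.6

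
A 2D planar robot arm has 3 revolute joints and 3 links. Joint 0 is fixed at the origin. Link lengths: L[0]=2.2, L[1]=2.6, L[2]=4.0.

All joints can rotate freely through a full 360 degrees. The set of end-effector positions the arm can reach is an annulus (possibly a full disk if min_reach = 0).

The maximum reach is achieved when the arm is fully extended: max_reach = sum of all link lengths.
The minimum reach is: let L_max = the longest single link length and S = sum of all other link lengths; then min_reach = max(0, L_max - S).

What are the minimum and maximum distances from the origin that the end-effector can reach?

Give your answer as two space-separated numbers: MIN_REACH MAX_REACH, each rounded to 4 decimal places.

Answer: 0.0000 8.8000

Derivation:
Link lengths: [2.2, 2.6, 4.0]
max_reach = 2.2 + 2.6 + 4 = 8.8
L_max = max([2.2, 2.6, 4.0]) = 4
S (sum of others) = 8.8 - 4 = 4.8
min_reach = max(0, 4 - 4.8) = max(0, -0.8) = 0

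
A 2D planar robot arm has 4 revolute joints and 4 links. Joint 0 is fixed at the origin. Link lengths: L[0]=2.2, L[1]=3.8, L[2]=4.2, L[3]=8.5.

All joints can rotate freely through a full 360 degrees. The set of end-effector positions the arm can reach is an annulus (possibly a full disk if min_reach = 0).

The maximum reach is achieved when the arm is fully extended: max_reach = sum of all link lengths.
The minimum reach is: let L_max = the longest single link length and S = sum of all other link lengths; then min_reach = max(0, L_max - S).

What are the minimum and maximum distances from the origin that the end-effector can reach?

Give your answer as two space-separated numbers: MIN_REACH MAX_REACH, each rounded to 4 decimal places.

Link lengths: [2.2, 3.8, 4.2, 8.5]
max_reach = 2.2 + 3.8 + 4.2 + 8.5 = 18.7
L_max = max([2.2, 3.8, 4.2, 8.5]) = 8.5
S (sum of others) = 18.7 - 8.5 = 10.2
min_reach = max(0, 8.5 - 10.2) = max(0, -1.7) = 0

Answer: 0.0000 18.7000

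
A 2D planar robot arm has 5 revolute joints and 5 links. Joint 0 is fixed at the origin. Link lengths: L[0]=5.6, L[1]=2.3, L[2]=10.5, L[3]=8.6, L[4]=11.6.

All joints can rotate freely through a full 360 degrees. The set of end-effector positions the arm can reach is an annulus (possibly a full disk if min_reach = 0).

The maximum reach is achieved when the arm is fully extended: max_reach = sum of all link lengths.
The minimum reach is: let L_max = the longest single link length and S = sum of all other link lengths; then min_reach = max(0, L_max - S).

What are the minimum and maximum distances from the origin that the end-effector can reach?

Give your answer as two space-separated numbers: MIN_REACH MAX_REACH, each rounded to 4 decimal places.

Answer: 0.0000 38.6000

Derivation:
Link lengths: [5.6, 2.3, 10.5, 8.6, 11.6]
max_reach = 5.6 + 2.3 + 10.5 + 8.6 + 11.6 = 38.6
L_max = max([5.6, 2.3, 10.5, 8.6, 11.6]) = 11.6
S (sum of others) = 38.6 - 11.6 = 27
min_reach = max(0, 11.6 - 27) = max(0, -15.4) = 0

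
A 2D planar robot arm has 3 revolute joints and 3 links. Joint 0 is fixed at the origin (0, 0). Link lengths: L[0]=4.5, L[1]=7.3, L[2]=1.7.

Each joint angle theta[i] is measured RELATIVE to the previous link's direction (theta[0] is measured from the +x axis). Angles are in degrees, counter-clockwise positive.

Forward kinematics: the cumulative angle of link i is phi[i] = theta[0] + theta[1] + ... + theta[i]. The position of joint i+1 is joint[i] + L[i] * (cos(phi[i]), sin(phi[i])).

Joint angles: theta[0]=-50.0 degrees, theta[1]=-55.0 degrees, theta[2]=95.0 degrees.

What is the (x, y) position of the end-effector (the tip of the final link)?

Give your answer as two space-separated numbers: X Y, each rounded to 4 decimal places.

joint[0] = (0.0000, 0.0000)  (base)
link 0: phi[0] = -50 = -50 deg
  cos(-50 deg) = 0.6428, sin(-50 deg) = -0.7660
  joint[1] = (0.0000, 0.0000) + 4.5 * (0.6428, -0.7660) = (0.0000 + 2.8925, 0.0000 + -3.4472) = (2.8925, -3.4472)
link 1: phi[1] = -50 + -55 = -105 deg
  cos(-105 deg) = -0.2588, sin(-105 deg) = -0.9659
  joint[2] = (2.8925, -3.4472) + 7.3 * (-0.2588, -0.9659) = (2.8925 + -1.8894, -3.4472 + -7.0513) = (1.0032, -10.4985)
link 2: phi[2] = -50 + -55 + 95 = -10 deg
  cos(-10 deg) = 0.9848, sin(-10 deg) = -0.1736
  joint[3] = (1.0032, -10.4985) + 1.7 * (0.9848, -0.1736) = (1.0032 + 1.6742, -10.4985 + -0.2952) = (2.6773, -10.7937)
End effector: (2.6773, -10.7937)

Answer: 2.6773 -10.7937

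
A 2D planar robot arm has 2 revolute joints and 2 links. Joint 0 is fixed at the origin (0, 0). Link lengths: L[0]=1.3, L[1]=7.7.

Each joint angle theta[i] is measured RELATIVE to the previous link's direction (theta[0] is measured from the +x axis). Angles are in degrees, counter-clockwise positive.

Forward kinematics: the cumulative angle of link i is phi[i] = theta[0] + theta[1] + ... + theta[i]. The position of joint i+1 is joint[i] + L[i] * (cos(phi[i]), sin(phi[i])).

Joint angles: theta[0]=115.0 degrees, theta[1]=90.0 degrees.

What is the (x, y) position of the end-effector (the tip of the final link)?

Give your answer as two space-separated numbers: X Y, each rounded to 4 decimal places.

joint[0] = (0.0000, 0.0000)  (base)
link 0: phi[0] = 115 = 115 deg
  cos(115 deg) = -0.4226, sin(115 deg) = 0.9063
  joint[1] = (0.0000, 0.0000) + 1.3 * (-0.4226, 0.9063) = (0.0000 + -0.5494, 0.0000 + 1.1782) = (-0.5494, 1.1782)
link 1: phi[1] = 115 + 90 = 205 deg
  cos(205 deg) = -0.9063, sin(205 deg) = -0.4226
  joint[2] = (-0.5494, 1.1782) + 7.7 * (-0.9063, -0.4226) = (-0.5494 + -6.9786, 1.1782 + -3.2542) = (-7.5280, -2.0760)
End effector: (-7.5280, -2.0760)

Answer: -7.5280 -2.0760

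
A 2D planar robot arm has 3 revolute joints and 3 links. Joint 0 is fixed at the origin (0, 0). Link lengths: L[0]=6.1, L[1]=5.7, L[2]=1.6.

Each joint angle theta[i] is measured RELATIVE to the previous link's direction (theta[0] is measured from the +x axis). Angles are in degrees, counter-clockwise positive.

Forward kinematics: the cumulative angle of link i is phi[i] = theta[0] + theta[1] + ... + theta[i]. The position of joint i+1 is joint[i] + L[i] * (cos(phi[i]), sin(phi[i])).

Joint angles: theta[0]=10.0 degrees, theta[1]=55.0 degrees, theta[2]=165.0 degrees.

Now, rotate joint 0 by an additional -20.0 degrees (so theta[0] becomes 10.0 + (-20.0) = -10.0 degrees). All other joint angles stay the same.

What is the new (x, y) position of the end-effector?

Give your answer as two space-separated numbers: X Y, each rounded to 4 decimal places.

joint[0] = (0.0000, 0.0000)  (base)
link 0: phi[0] = -10 = -10 deg
  cos(-10 deg) = 0.9848, sin(-10 deg) = -0.1736
  joint[1] = (0.0000, 0.0000) + 6.1 * (0.9848, -0.1736) = (0.0000 + 6.0073, 0.0000 + -1.0593) = (6.0073, -1.0593)
link 1: phi[1] = -10 + 55 = 45 deg
  cos(45 deg) = 0.7071, sin(45 deg) = 0.7071
  joint[2] = (6.0073, -1.0593) + 5.7 * (0.7071, 0.7071) = (6.0073 + 4.0305, -1.0593 + 4.0305) = (10.0378, 2.9713)
link 2: phi[2] = -10 + 55 + 165 = 210 deg
  cos(210 deg) = -0.8660, sin(210 deg) = -0.5000
  joint[3] = (10.0378, 2.9713) + 1.6 * (-0.8660, -0.5000) = (10.0378 + -1.3856, 2.9713 + -0.8000) = (8.6522, 2.1713)
End effector: (8.6522, 2.1713)

Answer: 8.6522 2.1713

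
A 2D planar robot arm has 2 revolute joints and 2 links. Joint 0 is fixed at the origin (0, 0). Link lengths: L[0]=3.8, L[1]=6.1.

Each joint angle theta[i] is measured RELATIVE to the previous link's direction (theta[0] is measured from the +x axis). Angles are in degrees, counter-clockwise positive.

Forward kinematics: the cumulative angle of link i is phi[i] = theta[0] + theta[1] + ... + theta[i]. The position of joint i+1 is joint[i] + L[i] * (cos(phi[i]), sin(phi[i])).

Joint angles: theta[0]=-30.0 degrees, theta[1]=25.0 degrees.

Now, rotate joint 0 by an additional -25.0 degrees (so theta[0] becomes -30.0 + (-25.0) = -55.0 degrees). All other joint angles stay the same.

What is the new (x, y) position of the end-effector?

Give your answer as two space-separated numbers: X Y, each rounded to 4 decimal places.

joint[0] = (0.0000, 0.0000)  (base)
link 0: phi[0] = -55 = -55 deg
  cos(-55 deg) = 0.5736, sin(-55 deg) = -0.8192
  joint[1] = (0.0000, 0.0000) + 3.8 * (0.5736, -0.8192) = (0.0000 + 2.1796, 0.0000 + -3.1128) = (2.1796, -3.1128)
link 1: phi[1] = -55 + 25 = -30 deg
  cos(-30 deg) = 0.8660, sin(-30 deg) = -0.5000
  joint[2] = (2.1796, -3.1128) + 6.1 * (0.8660, -0.5000) = (2.1796 + 5.2828, -3.1128 + -3.0500) = (7.4623, -6.1628)
End effector: (7.4623, -6.1628)

Answer: 7.4623 -6.1628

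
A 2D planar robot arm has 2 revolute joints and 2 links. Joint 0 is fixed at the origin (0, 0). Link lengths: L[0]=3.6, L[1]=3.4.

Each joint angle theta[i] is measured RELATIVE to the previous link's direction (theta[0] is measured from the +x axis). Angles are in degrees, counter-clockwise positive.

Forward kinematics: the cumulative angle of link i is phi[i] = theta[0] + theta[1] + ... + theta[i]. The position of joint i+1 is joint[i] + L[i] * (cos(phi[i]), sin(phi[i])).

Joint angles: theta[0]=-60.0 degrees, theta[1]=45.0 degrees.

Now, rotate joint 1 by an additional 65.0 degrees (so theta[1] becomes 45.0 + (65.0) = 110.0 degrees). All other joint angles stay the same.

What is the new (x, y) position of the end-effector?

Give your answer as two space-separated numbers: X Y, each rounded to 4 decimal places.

joint[0] = (0.0000, 0.0000)  (base)
link 0: phi[0] = -60 = -60 deg
  cos(-60 deg) = 0.5000, sin(-60 deg) = -0.8660
  joint[1] = (0.0000, 0.0000) + 3.6 * (0.5000, -0.8660) = (0.0000 + 1.8000, 0.0000 + -3.1177) = (1.8000, -3.1177)
link 1: phi[1] = -60 + 110 = 50 deg
  cos(50 deg) = 0.6428, sin(50 deg) = 0.7660
  joint[2] = (1.8000, -3.1177) + 3.4 * (0.6428, 0.7660) = (1.8000 + 2.1855, -3.1177 + 2.6046) = (3.9855, -0.5131)
End effector: (3.9855, -0.5131)

Answer: 3.9855 -0.5131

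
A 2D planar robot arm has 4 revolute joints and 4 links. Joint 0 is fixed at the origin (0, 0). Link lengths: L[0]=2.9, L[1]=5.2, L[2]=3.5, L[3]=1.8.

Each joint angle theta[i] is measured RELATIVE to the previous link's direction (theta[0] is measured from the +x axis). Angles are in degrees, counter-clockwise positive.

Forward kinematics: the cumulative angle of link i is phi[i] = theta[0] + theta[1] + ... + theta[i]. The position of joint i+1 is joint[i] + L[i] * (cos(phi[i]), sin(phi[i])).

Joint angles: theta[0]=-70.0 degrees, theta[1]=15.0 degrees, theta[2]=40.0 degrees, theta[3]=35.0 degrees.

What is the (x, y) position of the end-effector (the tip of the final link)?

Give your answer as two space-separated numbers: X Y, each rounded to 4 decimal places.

Answer: 9.0466 -7.2749

Derivation:
joint[0] = (0.0000, 0.0000)  (base)
link 0: phi[0] = -70 = -70 deg
  cos(-70 deg) = 0.3420, sin(-70 deg) = -0.9397
  joint[1] = (0.0000, 0.0000) + 2.9 * (0.3420, -0.9397) = (0.0000 + 0.9919, 0.0000 + -2.7251) = (0.9919, -2.7251)
link 1: phi[1] = -70 + 15 = -55 deg
  cos(-55 deg) = 0.5736, sin(-55 deg) = -0.8192
  joint[2] = (0.9919, -2.7251) + 5.2 * (0.5736, -0.8192) = (0.9919 + 2.9826, -2.7251 + -4.2596) = (3.9745, -6.9847)
link 2: phi[2] = -70 + 15 + 40 = -15 deg
  cos(-15 deg) = 0.9659, sin(-15 deg) = -0.2588
  joint[3] = (3.9745, -6.9847) + 3.5 * (0.9659, -0.2588) = (3.9745 + 3.3807, -6.9847 + -0.9059) = (7.3552, -7.8906)
link 3: phi[3] = -70 + 15 + 40 + 35 = 20 deg
  cos(20 deg) = 0.9397, sin(20 deg) = 0.3420
  joint[4] = (7.3552, -7.8906) + 1.8 * (0.9397, 0.3420) = (7.3552 + 1.6914, -7.8906 + 0.6156) = (9.0466, -7.2749)
End effector: (9.0466, -7.2749)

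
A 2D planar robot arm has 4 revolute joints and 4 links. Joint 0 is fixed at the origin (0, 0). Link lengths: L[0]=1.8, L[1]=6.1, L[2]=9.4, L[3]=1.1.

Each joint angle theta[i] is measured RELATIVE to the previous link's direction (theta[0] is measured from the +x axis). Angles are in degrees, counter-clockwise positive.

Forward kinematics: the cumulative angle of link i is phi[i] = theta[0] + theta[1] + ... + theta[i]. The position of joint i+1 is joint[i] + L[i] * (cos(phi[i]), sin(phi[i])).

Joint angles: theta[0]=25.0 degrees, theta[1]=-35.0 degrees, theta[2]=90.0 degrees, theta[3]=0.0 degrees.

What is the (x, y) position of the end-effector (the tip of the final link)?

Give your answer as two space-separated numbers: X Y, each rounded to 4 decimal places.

joint[0] = (0.0000, 0.0000)  (base)
link 0: phi[0] = 25 = 25 deg
  cos(25 deg) = 0.9063, sin(25 deg) = 0.4226
  joint[1] = (0.0000, 0.0000) + 1.8 * (0.9063, 0.4226) = (0.0000 + 1.6314, 0.0000 + 0.7607) = (1.6314, 0.7607)
link 1: phi[1] = 25 + -35 = -10 deg
  cos(-10 deg) = 0.9848, sin(-10 deg) = -0.1736
  joint[2] = (1.6314, 0.7607) + 6.1 * (0.9848, -0.1736) = (1.6314 + 6.0073, 0.7607 + -1.0593) = (7.6387, -0.2985)
link 2: phi[2] = 25 + -35 + 90 = 80 deg
  cos(80 deg) = 0.1736, sin(80 deg) = 0.9848
  joint[3] = (7.6387, -0.2985) + 9.4 * (0.1736, 0.9848) = (7.6387 + 1.6323, -0.2985 + 9.2572) = (9.2710, 8.9587)
link 3: phi[3] = 25 + -35 + 90 + 0 = 80 deg
  cos(80 deg) = 0.1736, sin(80 deg) = 0.9848
  joint[4] = (9.2710, 8.9587) + 1.1 * (0.1736, 0.9848) = (9.2710 + 0.1910, 8.9587 + 1.0833) = (9.4620, 10.0419)
End effector: (9.4620, 10.0419)

Answer: 9.4620 10.0419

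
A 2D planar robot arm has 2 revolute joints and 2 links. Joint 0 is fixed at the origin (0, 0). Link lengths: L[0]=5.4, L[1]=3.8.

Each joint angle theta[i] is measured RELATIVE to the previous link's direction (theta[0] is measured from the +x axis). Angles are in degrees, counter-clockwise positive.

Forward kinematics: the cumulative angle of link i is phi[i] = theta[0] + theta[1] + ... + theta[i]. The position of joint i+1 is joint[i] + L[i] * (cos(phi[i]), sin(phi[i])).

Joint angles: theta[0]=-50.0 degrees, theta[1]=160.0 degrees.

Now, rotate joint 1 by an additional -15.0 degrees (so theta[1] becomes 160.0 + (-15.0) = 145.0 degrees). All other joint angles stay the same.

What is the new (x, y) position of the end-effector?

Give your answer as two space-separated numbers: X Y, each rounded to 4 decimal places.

joint[0] = (0.0000, 0.0000)  (base)
link 0: phi[0] = -50 = -50 deg
  cos(-50 deg) = 0.6428, sin(-50 deg) = -0.7660
  joint[1] = (0.0000, 0.0000) + 5.4 * (0.6428, -0.7660) = (0.0000 + 3.4711, 0.0000 + -4.1366) = (3.4711, -4.1366)
link 1: phi[1] = -50 + 145 = 95 deg
  cos(95 deg) = -0.0872, sin(95 deg) = 0.9962
  joint[2] = (3.4711, -4.1366) + 3.8 * (-0.0872, 0.9962) = (3.4711 + -0.3312, -4.1366 + 3.7855) = (3.1399, -0.3511)
End effector: (3.1399, -0.3511)

Answer: 3.1399 -0.3511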